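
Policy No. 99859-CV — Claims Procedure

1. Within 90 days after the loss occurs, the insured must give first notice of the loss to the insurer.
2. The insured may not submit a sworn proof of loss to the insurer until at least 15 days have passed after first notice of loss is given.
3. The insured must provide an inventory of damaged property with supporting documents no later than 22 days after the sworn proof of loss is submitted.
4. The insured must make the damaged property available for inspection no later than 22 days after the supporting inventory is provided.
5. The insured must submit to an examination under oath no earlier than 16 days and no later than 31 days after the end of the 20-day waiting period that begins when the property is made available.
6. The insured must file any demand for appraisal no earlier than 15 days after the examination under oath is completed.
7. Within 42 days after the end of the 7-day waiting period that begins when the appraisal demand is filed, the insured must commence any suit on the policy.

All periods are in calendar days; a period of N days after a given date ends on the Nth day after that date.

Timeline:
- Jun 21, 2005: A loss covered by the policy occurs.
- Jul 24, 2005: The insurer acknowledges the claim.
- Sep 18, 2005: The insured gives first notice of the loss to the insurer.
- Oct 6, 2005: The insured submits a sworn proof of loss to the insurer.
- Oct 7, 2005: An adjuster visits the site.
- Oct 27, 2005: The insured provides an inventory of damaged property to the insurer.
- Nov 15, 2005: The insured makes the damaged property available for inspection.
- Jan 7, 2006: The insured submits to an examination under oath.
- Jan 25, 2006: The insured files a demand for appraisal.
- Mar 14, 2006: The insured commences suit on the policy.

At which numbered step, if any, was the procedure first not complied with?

(1) due by Jun 21, 2005 + 90 days = Sep 19, 2005; completed Sep 18, 2005, before the deadline.
(2) permitted from Sep 18, 2005 + 15 days = Oct 3, 2005 onward; done Oct 6, 2005, after the minimum wait.
(3) due by Oct 6, 2005 + 22 days = Oct 28, 2005; completed Oct 27, 2005, before the deadline.
(4) due by Oct 27, 2005 + 22 days = Nov 18, 2005; completed Nov 15, 2005, before the deadline.
(5) the permitted window runs from Dec 5, 2005 + 16 = Dec 21, 2005 to Dec 5, 2005 + 31 = Jan 5, 2006; done Jan 7, 2006 — 2 days after the window closed.

Step 5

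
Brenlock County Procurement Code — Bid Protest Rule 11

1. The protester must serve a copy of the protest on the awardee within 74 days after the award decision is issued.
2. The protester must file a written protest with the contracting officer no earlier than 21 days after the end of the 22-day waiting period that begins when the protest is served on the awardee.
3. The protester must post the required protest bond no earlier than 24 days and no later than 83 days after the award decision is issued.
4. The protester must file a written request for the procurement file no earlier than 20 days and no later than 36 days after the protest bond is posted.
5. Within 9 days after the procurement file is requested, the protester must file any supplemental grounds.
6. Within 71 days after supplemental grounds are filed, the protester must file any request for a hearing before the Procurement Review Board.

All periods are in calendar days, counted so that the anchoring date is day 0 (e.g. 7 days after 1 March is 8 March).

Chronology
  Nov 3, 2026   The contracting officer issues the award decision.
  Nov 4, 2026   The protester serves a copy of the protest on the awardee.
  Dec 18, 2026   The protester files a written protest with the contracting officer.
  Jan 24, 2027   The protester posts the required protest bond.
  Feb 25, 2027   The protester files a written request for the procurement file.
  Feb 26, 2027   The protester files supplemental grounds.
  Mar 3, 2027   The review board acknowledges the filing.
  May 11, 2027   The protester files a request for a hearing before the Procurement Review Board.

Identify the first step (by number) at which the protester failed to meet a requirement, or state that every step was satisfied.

Step 1 — counting 74 days from Nov 3, 2026 (when the award decision is issued) gives a deadline of Jan 16, 2027; Nov 4, 2026 is within that limit.
Step 2 — must wait 21 days from Nov 26, 2026 (end of the 22-day waiting period, which began when the protest is served on the awardee on Nov 4, 2026), so not before Dec 17, 2026; Dec 18, 2026 is on or after that date.
Step 3 — 24 and 83 days from Nov 3, 2026 (when the award decision is issued) are Nov 27, 2026 and Jan 25, 2027 respectively; done Jan 24, 2027, which is between those dates.
Step 4 — 20 and 36 days from Jan 24, 2027 (when the protest bond is posted) are Feb 13, 2027 and Mar 1, 2027 respectively; done Feb 25, 2027, which is between those dates.
Step 5 — counting 9 days from Feb 25, 2027 (when the procurement file is requested) gives a deadline of Mar 6, 2027; done Feb 26, 2027 — timely.
Step 6 — counting 71 days from Feb 26, 2027 (when supplemental grounds are filed) gives a deadline of May 8, 2027; done May 11, 2027 — 3 days late.

Step 6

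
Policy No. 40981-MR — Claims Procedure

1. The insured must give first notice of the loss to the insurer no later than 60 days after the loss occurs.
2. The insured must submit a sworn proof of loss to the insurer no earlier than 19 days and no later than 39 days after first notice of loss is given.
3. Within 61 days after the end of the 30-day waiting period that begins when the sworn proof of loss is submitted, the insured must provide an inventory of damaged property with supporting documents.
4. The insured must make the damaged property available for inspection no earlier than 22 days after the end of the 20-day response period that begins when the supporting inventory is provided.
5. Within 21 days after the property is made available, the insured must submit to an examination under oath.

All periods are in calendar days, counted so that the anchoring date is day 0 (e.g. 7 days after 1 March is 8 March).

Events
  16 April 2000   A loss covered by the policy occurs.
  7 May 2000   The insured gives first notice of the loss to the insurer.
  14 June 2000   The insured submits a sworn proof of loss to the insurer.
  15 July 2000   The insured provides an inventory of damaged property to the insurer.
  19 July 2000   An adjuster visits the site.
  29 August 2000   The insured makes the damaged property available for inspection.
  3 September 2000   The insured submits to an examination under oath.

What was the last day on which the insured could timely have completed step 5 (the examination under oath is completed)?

Step 5 runs from 29 August 2000, when the property is made available. 21 days after 29 August 2000 is 19 September 2000.

19 September 2000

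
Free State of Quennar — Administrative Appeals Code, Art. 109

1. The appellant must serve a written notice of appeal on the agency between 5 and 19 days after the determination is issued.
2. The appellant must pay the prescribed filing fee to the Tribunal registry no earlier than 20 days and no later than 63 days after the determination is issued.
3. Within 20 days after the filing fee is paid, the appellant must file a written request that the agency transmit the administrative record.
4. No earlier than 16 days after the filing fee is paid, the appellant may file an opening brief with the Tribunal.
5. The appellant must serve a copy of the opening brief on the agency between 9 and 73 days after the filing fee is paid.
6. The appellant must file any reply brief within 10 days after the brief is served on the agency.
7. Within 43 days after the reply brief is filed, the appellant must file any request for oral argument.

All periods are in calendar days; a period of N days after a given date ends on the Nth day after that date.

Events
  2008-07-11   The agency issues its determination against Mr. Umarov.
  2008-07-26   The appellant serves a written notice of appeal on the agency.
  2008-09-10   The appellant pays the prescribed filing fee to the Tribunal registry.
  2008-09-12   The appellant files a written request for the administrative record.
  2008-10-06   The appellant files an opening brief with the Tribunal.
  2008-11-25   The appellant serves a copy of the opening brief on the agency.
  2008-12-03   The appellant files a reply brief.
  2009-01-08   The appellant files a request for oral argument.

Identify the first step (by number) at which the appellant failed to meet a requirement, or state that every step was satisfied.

Step 5

(1) the permitted window runs from 2008-07-11 + 5 = 2008-07-16 to 2008-07-11 + 19 = 2008-07-30; 2008-07-26 falls inside that range.
(2) the permitted window runs from 2008-07-11 + 20 = 2008-07-31 to 2008-07-11 + 63 = 2008-09-12; done 2008-09-10 — within the window.
(3) due by 2008-09-10 + 20 days = 2008-09-30; completed 2008-09-12, before the deadline.
(4) permitted from 2008-09-10 + 16 days = 2008-09-26 onward; done 2008-10-06 — permitted.
(5) the permitted window runs from 2008-09-10 + 9 = 2008-09-19 to 2008-09-10 + 73 = 2008-11-22; 2008-11-25 is 3 days past the end of the window.
The analysis stops there.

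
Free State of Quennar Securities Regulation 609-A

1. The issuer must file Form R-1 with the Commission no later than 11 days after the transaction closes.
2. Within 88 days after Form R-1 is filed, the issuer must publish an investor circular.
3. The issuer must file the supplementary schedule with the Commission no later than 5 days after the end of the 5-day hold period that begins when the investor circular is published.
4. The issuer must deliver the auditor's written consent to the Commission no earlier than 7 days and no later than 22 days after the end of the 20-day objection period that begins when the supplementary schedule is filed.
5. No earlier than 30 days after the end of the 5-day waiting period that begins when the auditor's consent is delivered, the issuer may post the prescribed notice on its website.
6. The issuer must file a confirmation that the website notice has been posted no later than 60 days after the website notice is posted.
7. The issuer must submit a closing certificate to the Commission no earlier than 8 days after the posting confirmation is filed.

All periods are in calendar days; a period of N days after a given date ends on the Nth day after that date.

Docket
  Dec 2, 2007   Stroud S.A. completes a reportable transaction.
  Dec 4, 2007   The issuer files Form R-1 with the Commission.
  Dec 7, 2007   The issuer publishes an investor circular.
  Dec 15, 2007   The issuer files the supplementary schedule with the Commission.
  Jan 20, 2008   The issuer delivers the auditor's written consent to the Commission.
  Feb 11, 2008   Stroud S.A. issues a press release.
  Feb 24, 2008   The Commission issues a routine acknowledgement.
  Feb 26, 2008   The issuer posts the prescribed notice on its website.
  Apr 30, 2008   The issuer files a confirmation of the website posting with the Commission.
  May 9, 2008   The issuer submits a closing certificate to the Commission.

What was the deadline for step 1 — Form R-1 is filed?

Dec 13, 2007

Step 1 runs from Dec 2, 2007, when the transaction closes. 11 days after Dec 2, 2007 is Dec 13, 2007.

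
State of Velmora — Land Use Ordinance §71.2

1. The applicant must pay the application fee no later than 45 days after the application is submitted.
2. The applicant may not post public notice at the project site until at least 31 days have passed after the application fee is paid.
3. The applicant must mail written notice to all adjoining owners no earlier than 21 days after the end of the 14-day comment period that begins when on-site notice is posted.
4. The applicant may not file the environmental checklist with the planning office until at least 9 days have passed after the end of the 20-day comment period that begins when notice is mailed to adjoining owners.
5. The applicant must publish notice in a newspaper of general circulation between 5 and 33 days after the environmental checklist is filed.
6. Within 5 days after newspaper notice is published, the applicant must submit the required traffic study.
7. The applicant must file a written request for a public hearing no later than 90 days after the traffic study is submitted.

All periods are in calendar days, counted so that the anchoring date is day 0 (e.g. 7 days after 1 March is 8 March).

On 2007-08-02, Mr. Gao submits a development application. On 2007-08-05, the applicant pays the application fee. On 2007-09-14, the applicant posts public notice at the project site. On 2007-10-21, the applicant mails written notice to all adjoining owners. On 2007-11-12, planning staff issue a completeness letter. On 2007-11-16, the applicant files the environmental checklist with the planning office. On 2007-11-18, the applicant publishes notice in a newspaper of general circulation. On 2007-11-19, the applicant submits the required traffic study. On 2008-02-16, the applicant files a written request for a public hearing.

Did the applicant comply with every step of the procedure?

Step 1 — counting 45 days from 2007-08-02 (when the application is submitted) gives a deadline of 2007-09-16; completed 2007-08-05, before the deadline.
Step 2 — must wait 31 days from 2007-08-05 (when the application fee is paid), so not before 2007-09-05; done 2007-09-14 — permitted.
Step 3 — must wait 21 days from 2007-09-28 (end of the 14-day comment period, which began when on-site notice is posted on 2007-09-14), so not before 2007-10-19; done 2007-10-21 — permitted.
Step 4 — must wait 9 days from 2007-11-10 (end of the 20-day comment period, which began when notice is mailed to adjoining owners on 2007-10-21), so not before 2007-11-19; acted on 2007-11-16, 3 days prematurely.
The procedure was therefore not followed at step 4.

No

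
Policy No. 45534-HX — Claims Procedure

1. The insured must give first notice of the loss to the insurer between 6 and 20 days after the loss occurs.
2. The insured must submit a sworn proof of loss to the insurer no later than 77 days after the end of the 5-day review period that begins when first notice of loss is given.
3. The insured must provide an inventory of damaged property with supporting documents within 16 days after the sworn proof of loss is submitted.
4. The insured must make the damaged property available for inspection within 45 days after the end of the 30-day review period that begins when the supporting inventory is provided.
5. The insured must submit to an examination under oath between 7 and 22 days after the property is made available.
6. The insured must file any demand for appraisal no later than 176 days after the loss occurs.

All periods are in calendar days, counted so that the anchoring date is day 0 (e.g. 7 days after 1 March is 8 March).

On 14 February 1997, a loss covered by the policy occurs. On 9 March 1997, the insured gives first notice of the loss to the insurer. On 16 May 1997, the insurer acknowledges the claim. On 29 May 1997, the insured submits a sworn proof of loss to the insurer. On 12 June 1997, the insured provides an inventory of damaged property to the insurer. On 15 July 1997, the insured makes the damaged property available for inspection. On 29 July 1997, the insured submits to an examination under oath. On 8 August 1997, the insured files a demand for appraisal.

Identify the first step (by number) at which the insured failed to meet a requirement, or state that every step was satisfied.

Step 1

(1) the permitted window runs from 14 February 1997 + 6 = 20 February 1997 to 14 February 1997 + 20 = 6 March 1997; done 9 March 1997 — 3 days after the window closed.
Later steps need not be reached.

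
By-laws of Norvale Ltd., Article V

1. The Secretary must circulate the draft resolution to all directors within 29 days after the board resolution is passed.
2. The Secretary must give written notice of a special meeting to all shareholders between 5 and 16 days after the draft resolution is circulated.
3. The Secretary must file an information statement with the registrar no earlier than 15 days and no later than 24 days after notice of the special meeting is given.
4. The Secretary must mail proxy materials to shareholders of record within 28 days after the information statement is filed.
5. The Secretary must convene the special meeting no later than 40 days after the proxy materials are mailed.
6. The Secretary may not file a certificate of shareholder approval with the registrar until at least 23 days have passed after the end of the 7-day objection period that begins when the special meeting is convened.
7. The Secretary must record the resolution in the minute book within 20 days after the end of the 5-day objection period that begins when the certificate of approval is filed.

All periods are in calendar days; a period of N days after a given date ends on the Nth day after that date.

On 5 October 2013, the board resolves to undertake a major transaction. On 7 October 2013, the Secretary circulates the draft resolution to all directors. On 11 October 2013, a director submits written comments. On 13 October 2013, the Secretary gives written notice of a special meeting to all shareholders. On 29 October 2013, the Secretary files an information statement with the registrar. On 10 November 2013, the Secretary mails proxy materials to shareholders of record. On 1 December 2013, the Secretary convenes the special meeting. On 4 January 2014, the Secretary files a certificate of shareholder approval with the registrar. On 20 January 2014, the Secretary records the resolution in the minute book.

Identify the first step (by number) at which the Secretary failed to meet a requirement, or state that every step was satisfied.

None — every step was satisfied

(1) due by 5 October 2013 + 29 days = 3 November 2013; done 7 October 2013 — timely.
(2) the permitted window runs from 7 October 2013 + 5 = 12 October 2013 to 7 October 2013 + 16 = 23 October 2013; done 13 October 2013, which is between those dates.
(3) the permitted window runs from 13 October 2013 + 15 = 28 October 2013 to 13 October 2013 + 24 = 6 November 2013; 29 October 2013 falls inside that range.
(4) due by 29 October 2013 + 28 days = 26 November 2013; 10 November 2013 is within that limit.
(5) due by 10 November 2013 + 40 days = 20 December 2013; done 1 December 2013 — timely.
(6) permitted from 8 December 2013 + 23 days = 31 December 2013 onward; done 4 January 2014 — permitted.
(7) due by 9 January 2014 + 20 days = 29 January 2014; 20 January 2014 is within that limit.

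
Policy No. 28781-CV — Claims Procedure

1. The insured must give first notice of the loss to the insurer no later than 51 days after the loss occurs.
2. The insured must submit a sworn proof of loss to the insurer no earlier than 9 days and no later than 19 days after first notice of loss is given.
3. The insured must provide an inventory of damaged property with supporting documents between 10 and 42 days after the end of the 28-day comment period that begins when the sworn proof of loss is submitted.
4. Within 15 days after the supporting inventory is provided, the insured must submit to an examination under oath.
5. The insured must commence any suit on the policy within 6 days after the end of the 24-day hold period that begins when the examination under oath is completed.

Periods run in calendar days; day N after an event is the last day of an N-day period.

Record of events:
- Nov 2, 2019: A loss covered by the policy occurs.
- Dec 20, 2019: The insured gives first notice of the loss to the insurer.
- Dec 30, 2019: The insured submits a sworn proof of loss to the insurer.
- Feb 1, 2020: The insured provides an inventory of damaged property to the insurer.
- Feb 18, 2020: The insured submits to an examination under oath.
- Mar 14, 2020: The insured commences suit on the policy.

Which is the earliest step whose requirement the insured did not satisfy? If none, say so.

Step 1: 51 days after Nov 2, 2019 (when the loss occurs) is Dec 23, 2019; done Dec 20, 2019 — timely.
Step 2: the window is 9–19 days after Dec 20, 2019 (when first notice of loss is given), so Dec 29, 2019 through Jan 8, 2020; done Dec 30, 2019 — within the window.
Step 3: the window is 10–42 days after Jan 27, 2020 (end of the 28-day comment period, which began when the sworn proof of loss is submitted on Dec 30, 2019), so Feb 6, 2020 through Mar 9, 2020; done Feb 1, 2020 — 5 days before the window opened.

Step 3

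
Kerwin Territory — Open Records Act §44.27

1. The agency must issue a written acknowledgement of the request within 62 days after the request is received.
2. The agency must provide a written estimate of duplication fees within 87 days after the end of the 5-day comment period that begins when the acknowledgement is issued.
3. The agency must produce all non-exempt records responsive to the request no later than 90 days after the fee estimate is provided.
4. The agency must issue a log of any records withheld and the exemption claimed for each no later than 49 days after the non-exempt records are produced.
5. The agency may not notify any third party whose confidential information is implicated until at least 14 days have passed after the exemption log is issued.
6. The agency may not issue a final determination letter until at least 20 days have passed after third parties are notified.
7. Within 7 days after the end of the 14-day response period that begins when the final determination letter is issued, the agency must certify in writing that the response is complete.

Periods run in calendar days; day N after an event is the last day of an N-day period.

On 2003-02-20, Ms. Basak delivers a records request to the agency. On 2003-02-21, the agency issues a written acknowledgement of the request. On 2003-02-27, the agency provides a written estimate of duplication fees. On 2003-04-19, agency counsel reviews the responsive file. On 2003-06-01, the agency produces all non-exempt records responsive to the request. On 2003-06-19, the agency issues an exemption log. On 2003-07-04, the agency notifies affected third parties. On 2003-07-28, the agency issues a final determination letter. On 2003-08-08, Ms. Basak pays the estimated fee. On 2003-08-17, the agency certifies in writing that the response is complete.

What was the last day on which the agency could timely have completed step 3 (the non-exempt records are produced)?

Step 3 runs from 2003-02-27, when the fee estimate is provided. 90 days after 2003-02-27 is 2003-05-28.

2003-05-28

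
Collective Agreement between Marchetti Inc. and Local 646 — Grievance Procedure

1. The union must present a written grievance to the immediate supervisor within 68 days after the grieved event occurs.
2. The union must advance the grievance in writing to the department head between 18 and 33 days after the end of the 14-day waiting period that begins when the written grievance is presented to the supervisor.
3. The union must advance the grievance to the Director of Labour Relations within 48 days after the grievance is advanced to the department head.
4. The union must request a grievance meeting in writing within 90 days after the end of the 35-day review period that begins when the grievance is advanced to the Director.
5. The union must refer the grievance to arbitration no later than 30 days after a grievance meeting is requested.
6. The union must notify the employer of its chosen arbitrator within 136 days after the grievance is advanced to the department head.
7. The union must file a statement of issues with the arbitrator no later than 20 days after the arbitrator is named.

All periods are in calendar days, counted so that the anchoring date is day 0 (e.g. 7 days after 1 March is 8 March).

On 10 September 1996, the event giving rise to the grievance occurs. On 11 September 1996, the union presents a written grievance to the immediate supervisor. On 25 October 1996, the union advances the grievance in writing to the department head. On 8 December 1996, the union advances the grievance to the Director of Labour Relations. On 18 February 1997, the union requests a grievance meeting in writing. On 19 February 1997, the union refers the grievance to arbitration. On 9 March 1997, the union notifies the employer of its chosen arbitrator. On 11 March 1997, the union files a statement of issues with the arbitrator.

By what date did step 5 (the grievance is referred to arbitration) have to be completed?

20 March 1997

Step 5 runs from 18 February 1997, when a grievance meeting is requested. 30 days after 18 February 1997 is 20 March 1997.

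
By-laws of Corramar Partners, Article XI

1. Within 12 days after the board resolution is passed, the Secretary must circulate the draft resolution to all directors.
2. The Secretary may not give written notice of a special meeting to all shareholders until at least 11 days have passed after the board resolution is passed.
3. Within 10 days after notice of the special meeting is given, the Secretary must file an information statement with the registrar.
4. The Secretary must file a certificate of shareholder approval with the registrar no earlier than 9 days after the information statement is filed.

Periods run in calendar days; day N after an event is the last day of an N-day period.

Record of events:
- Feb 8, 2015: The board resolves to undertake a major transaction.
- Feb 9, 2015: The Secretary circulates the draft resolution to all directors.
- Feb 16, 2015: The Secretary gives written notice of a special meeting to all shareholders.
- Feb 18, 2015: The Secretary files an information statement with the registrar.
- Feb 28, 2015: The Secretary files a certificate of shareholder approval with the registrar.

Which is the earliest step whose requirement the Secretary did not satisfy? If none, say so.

Step 2

Step 1 — counting 12 days from Feb 8, 2015 (when the board resolution is passed) gives a deadline of Feb 20, 2015; done Feb 9, 2015 — timely.
Step 2 — must wait 11 days from Feb 8, 2015 (when the board resolution is passed), so not before Feb 19, 2015; Feb 16, 2015 is 3 days before the earliest permitted date.
No need to go further; step 2 was not satisfied.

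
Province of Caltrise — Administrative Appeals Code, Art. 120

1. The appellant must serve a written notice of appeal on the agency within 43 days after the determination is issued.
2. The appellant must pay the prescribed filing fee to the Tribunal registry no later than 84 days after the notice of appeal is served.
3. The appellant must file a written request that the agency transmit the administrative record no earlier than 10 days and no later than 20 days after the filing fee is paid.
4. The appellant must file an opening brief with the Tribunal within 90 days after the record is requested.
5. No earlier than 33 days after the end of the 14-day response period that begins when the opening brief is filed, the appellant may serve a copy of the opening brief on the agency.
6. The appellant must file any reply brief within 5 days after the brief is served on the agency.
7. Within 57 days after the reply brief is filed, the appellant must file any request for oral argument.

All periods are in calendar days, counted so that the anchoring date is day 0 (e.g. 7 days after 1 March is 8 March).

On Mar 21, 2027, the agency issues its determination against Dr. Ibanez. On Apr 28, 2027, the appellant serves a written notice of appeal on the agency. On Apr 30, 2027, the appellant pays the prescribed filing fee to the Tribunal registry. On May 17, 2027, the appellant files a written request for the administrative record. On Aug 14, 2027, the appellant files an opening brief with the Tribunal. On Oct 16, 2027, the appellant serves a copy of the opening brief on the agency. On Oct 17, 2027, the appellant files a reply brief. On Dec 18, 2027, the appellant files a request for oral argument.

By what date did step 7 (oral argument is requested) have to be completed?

Step 7 runs from Oct 17, 2027, when the reply brief is filed. 57 days after Oct 17, 2027 is Dec 13, 2027.

Dec 13, 2027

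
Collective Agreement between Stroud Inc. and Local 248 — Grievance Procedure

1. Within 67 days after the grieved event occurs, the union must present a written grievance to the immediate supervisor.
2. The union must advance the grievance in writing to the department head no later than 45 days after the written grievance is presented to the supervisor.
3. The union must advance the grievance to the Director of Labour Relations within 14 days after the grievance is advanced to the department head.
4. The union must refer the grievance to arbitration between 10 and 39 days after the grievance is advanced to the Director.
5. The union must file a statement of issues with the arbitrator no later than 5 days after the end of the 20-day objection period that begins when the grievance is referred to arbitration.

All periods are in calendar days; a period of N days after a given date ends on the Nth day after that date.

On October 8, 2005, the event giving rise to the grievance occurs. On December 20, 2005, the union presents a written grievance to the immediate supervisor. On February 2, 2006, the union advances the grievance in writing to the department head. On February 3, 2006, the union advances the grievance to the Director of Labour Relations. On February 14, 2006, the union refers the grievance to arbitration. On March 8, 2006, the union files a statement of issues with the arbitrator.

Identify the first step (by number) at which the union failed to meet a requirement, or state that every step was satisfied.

Step 1 — counting 67 days from October 8, 2005 (when the grieved event occurs) gives a deadline of December 14, 2005; not done until December 20, 2005, 6 days after the deadline.

Step 1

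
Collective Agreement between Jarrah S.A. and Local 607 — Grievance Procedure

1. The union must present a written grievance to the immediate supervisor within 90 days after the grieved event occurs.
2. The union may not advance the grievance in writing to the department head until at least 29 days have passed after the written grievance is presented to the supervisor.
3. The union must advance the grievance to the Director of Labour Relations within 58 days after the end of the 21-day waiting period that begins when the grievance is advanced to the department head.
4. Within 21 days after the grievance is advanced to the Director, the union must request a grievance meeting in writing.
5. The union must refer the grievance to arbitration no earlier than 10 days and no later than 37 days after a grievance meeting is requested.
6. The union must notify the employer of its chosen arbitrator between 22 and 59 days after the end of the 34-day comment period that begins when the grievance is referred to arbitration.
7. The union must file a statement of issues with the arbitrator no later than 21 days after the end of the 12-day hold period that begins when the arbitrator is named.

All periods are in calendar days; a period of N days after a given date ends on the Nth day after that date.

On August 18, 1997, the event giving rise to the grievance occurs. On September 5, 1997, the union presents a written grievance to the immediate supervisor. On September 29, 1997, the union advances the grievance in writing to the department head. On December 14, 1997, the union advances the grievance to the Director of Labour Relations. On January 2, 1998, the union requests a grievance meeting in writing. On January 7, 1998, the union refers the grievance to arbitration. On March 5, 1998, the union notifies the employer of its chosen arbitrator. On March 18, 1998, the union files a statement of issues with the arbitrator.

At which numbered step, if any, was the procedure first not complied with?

Step 2

Step 1: 90 days after August 18, 1997 (when the grieved event occurs) is November 16, 1997; done September 5, 1997 — timely.
Step 2: the earliest permitted date is 29 days after September 5, 1997 (when the written grievance is presented to the supervisor), i.e. October 4, 1997; September 29, 1997 is 5 days before the earliest permitted date.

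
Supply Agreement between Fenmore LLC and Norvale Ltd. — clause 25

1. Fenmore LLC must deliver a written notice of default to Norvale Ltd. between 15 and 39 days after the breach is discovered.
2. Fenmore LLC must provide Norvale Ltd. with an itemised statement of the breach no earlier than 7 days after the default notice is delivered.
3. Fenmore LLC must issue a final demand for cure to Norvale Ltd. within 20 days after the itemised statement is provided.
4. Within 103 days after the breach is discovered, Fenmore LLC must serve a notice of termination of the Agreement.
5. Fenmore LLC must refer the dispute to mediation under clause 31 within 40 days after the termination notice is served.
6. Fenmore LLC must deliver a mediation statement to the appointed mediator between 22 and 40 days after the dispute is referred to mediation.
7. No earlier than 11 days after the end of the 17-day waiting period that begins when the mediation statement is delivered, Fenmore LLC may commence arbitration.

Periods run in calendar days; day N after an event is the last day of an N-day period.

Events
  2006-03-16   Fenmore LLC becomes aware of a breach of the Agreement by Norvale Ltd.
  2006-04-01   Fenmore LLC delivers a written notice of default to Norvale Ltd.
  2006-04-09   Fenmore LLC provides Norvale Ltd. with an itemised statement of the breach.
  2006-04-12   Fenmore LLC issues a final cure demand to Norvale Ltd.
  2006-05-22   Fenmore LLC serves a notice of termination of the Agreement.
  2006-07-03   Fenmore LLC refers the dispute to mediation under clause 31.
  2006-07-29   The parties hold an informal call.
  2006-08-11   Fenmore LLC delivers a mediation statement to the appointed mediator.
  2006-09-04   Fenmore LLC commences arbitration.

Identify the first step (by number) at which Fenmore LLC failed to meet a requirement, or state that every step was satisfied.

(1) the permitted window runs from 2006-03-16 + 15 = 2006-03-31 to 2006-03-16 + 39 = 2006-04-24; done 2006-04-01, which is between those dates.
(2) permitted from 2006-04-01 + 7 days = 2006-04-08 onward; done 2006-04-09 — permitted.
(3) due by 2006-04-09 + 20 days = 2006-04-29; 2006-04-12 is within that limit.
(4) due by 2006-03-16 + 103 days = 2006-06-27; done 2006-05-22 — timely.
(5) due by 2006-05-22 + 40 days = 2006-07-01; not done until 2006-07-03, 2 days after the deadline.
The analysis stops there.

Step 5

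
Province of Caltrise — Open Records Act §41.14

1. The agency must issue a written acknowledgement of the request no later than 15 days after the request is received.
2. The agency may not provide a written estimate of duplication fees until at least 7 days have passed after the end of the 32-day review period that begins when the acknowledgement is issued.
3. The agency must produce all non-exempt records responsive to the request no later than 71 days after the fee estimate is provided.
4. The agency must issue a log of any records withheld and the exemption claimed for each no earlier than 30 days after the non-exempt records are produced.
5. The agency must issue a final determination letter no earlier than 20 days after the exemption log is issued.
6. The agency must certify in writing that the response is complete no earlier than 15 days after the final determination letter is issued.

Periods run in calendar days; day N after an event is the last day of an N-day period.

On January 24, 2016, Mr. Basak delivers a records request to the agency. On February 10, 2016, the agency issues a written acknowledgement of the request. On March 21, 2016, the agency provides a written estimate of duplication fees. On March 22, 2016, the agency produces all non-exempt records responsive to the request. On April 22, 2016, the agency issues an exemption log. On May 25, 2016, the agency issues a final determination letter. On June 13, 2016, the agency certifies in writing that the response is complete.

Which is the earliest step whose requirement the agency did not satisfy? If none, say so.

Step 1

Step 1: 15 days after January 24, 2016 (when the request is received) is February 8, 2016; not done until February 10, 2016, 2 days after the deadline.
The procedure was therefore not followed at step 1.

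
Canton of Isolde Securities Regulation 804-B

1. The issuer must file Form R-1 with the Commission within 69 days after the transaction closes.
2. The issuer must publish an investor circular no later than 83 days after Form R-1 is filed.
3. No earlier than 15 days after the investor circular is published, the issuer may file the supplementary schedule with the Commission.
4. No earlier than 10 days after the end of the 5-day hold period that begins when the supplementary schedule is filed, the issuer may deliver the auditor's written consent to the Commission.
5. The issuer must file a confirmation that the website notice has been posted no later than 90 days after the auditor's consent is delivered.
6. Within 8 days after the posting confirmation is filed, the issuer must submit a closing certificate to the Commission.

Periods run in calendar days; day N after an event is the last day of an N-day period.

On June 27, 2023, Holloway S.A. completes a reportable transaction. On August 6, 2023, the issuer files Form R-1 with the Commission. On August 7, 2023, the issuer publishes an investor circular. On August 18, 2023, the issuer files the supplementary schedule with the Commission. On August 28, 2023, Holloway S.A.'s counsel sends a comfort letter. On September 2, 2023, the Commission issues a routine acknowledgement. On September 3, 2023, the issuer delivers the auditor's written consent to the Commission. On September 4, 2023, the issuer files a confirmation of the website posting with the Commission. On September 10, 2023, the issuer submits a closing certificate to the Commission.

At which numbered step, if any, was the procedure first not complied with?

(1) due by June 27, 2023 + 69 days = September 4, 2023; August 6, 2023 is within that limit.
(2) due by August 6, 2023 + 83 days = October 28, 2023; done August 7, 2023 — timely.
(3) permitted from August 7, 2023 + 15 days = August 22, 2023 onward; done August 18, 2023 — 4 days too early.
No need to go further; step 3 was not satisfied.

Step 3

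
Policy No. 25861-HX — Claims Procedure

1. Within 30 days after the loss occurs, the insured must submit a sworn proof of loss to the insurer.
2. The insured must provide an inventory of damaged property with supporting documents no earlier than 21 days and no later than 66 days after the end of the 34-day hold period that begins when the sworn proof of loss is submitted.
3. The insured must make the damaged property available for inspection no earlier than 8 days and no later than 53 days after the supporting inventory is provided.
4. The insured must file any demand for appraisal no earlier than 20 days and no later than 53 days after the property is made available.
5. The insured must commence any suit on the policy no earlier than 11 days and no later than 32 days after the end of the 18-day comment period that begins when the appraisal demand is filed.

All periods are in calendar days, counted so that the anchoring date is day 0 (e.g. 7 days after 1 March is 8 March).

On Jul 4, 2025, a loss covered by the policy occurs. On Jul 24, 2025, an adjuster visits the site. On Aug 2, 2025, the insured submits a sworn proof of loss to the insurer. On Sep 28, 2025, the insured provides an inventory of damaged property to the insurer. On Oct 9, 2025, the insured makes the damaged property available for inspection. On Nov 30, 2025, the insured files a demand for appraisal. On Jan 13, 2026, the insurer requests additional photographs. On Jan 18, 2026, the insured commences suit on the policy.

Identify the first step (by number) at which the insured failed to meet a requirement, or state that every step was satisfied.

None — every step was satisfied

Step 1: 30 days after Jul 4, 2025 (when the loss occurs) is Aug 3, 2025; completed Aug 2, 2025, before the deadline.
Step 2: the window is 21–66 days after Sep 5, 2025 (end of the 34-day hold period, which began when the sworn proof of loss is submitted on Aug 2, 2025), so Sep 26, 2025 through Nov 10, 2025; Sep 28, 2025 falls inside that range.
Step 3: the window is 8–53 days after Sep 28, 2025 (when the supporting inventory is provided), so Oct 6, 2025 through Nov 20, 2025; done Oct 9, 2025 — within the window.
Step 4: the window is 20–53 days after Oct 9, 2025 (when the property is made available), so Oct 29, 2025 through Dec 1, 2025; done Nov 30, 2025 — within the window.
Step 5: the window is 11–32 days after Dec 18, 2025 (end of the 18-day comment period, which began when the appraisal demand is filed on Nov 30, 2025), so Dec 29, 2025 through Jan 19, 2026; done Jan 18, 2026, which is between those dates.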